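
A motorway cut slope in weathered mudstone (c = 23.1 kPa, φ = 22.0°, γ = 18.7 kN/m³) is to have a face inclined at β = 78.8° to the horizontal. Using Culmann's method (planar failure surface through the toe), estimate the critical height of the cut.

Culmann's analysis gives the critical failure plane at α_cr = (β + φ)/2 = (78.8 + 22.0)/2 = 50.4°, and the critical height
H_c = (4c/γ) · sinβ cosφ / [1 − cos(β − φ)]
    = (4·23.1/18.7) · sin78.8°·cos22.0° / [1 − cos(56.8°)]
    = 4.941 · 0.9810·0.9272 / [1 − 0.5476]
    = 4.941 · 0.9095 / 0.4524
    = 9.93 m

H_c = 9.93 m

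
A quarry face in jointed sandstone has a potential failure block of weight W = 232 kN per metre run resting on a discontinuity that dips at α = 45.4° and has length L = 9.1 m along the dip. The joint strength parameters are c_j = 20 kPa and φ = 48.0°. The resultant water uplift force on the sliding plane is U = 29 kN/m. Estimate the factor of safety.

Resolving the block weight along and normal to the plane and applying the Mohr–Coulomb strength on the joint:
N' = W cosα − U = 232·cos45.4° − 29 = 133.9 kN/m
Driving force T = W sinα = 232·sin45.4° = 165.2 kN/m
Resisting force R = c_j·L + N'·tanφ = 20·9.1 + 133.9·tan48.0° = 182.0 + 148.7 = 330.7 kN/m
FS = R / T = 330.7 / 165.2 = 2.002

FS = 2.00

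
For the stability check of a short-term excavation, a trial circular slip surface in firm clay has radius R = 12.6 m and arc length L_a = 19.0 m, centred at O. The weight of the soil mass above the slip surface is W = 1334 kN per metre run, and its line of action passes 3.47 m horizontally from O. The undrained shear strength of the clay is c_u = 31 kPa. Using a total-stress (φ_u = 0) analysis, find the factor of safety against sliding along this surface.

Taking moments about the centre O, the resisting moment is provided by the undrained shear strength acting along the arc:
M_R = c_u·L_a·R = 31·19.00·12.6 = 7421.4 kN·m/m
M_D = W·d = 1334·3.47 = 4629.0 kN·m/m
FS = M_R / M_D = 7421.4 / 4629.0 = 1.603

FS = 1.60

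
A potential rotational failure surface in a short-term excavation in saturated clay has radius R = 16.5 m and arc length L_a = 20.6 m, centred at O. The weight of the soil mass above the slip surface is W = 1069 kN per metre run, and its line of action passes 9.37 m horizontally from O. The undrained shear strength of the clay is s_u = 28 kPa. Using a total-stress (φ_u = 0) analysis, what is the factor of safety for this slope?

FS = 0.95

Taking moments about the centre O, the resisting moment is provided by the undrained shear strength acting along the arc:
M_R = s_u·L_a·R = 28·20.60·16.5 = 9517.2 kN·m/m
M_D = W·d = 1069·9.37 = 10016.5 kN·m/m
FS = M_R / M_D = 9517.2 / 10016.5 = 0.950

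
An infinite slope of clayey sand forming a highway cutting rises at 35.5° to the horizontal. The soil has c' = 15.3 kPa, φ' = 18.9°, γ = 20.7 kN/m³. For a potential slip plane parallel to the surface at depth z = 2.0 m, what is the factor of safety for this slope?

For an infinite slope with a slip plane parallel to the surface (no pore pressure): FS = [c' + γz cos²β tanφ'] / [γz sinβ cosβ].
γz = 20.7·2.0 = 41.40 kN/m²
Numerator = 15.3 + 41.40·cos²35.5°·tan18.9° = 15.3 + 41.40·0.6628·0.3424 = 24.695 kPa
Denominator = 41.40·sin35.5°·cos35.5° = 41.40·0.5807·0.8141 = 19.572 kPa
FS = 24.695 / 19.572 = 1.262

FS = 1.26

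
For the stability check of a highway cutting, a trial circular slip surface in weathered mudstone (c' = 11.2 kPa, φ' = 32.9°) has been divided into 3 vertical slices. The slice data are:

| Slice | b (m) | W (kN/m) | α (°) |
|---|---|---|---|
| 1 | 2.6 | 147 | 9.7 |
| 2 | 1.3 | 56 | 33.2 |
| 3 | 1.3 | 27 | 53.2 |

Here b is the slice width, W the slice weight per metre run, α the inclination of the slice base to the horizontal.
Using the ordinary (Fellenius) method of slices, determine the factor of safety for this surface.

FS = 2.67

Ordinary method of slices: FS = Σ[c'·Δl_i + (W_i cosα_i)·tanφ'] / Σ W_i sinα_i, with Δl_i = b_i / cosα_i.
Slice 1: Δl = 2.6/cos9.7° = 2.638 m; N'_1 = 147·cos9.7° = 144.9; c'Δl = 29.54; W sinα = 24.8
Slice 2: Δl = 1.3/cos33.2° = 1.554 m; N'_2 = 56·cos33.2° = 46.9; c'Δl = 17.40; W sinα = 30.7
Slice 3: Δl = 1.3/cos53.2° = 2.170 m; N'_3 = 27·cos53.2° = 16.2; c'Δl = 24.31; W sinα = 21.6
Σc'Δl = 71.2 kN/m; ΣN' = 207.9 kN/m; ΣW sinα = 77.1 kN/m
Resisting = 71.2 + 207.9·tan32.9° = 71.2 + 134.5 = 205.8 kN/m
FS = 205.8 / 77.1 = 2.671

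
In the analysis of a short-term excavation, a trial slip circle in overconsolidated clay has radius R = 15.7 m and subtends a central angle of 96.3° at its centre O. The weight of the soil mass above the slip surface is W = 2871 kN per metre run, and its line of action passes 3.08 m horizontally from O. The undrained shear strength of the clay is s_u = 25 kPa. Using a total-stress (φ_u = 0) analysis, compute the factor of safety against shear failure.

FS = 1.17

Taking moments about the centre O, the resisting moment is provided by the undrained shear strength acting along the arc:
Arc length L_a = R·θ = 15.7·(96.3°·π/180) = 15.7·1.6808 = 26.39 m
M_R = s_u·L_a·R = 25·26.39·15.7 = 10357.2 kN·m/m
M_D = W·d = 2871·3.08 = 8842.7 kN·m/m
FS = M_R / M_D = 10357.2 / 8842.7 = 1.171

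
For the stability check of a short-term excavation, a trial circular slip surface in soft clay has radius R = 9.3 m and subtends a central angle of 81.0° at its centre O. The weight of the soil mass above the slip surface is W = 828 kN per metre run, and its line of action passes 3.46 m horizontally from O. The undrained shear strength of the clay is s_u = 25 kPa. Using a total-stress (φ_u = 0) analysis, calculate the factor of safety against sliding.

Taking moments about the centre O, the resisting moment is provided by the undrained shear strength acting along the arc:
Arc length L_a = R·θ = 9.3·(81.0°·π/180) = 9.3·1.4137 = 13.15 m
M_R = s_u·L_a·R = 25·13.15·9.3 = 3056.8 kN·m/m
M_D = W·d = 828·3.46 = 2864.9 kN·m/m
FS = M_R / M_D = 3056.8 / 2864.9 = 1.067

FS = 1.07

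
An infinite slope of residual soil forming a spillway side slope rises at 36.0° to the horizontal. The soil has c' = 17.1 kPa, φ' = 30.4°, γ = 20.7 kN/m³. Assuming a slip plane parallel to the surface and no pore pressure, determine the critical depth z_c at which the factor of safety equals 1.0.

Setting FS = 1.00 in FS = [c' + γz cos²β tanφ'] / [γz sinβ cosβ] and solving for z:
z = c' / [γ cosβ (FS·sinβ − cosβ·tanφ')]
  = 17.1 / [20.7·cos36.0°·(1.00·sin36.0° − cos36.0°·tan30.4°)]
  = 17.1 / [20.7·0.8090·(1.00·0.5878 − 0.8090·0.5867)]
  = 17.1 / 1.8947 = 9.025 m

z_c = 9.03 m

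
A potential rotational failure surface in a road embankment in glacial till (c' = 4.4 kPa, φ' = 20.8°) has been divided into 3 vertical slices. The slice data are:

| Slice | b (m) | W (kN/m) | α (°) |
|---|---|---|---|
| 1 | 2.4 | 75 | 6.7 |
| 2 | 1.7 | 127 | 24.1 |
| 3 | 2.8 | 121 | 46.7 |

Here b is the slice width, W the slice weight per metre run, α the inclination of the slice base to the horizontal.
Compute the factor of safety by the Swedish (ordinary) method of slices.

Ordinary method of slices: FS = Σ[c'·Δl_i + (W_i cosα_i)·tanφ'] / Σ W_i sinα_i, with Δl_i = b_i / cosα_i.
Slice 1: Δl = 2.4/cos6.7° = 2.417 m; N'_1 = 75·cos6.7° = 74.5; c'Δl = 10.63; W sinα = 8.8
Slice 2: Δl = 1.7/cos24.1° = 1.862 m; N'_2 = 127·cos24.1° = 115.9; c'Δl = 8.19; W sinα = 51.9
Slice 3: Δl = 2.8/cos46.7° = 4.083 m; N'_3 = 121·cos46.7° = 83.0; c'Δl = 17.96; W sinα = 88.1
Σc'Δl = 36.8 kN/m; ΣN' = 273.4 kN/m; ΣW sinα = 148.7 kN/m
Resisting = 36.8 + 273.4·tan20.8° = 36.8 + 103.9 = 140.6 kN/m
FS = 140.6 / 148.7 = 0.946

FS = 0.95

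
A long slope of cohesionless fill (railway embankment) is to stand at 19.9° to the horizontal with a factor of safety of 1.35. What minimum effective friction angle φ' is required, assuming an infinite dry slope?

φ' = 26.0°

FS = tanφ'/tanβ ⇒ tanφ' = FS · tanβ = 1.35 · tan19.9° = 0.4887
φ' = arctan(0.4887) = 26.04°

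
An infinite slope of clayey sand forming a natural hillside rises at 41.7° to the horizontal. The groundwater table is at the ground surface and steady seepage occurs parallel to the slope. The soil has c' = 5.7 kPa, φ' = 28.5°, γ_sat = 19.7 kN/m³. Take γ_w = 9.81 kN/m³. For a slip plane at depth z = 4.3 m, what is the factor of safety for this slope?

With seepage parallel to the slope and the water table at the surface, the effective normal stress on the slip plane uses the buoyant unit weight γ' = γ_sat − γ_w while the driving shear stress uses γ_sat:
FS = [c' + γ' z cos²β tanφ'] / [γ_sat z sinβ cosβ]
γ' = 19.7 − 9.81 = 9.89 kN/m³
Numerator = 5.7 + 9.89·4.3·cos²41.7°·tan28.5° = 5.7 + 9.89·4.3·0.5575·0.5430 = 18.572 kPa
Denominator = 19.7·4.3·sin41.7°·cos41.7° = 19.7·4.3·0.6652·0.7466 = 42.074 kPa
FS = 18.572 / 42.074 = 0.441

FS = 0.44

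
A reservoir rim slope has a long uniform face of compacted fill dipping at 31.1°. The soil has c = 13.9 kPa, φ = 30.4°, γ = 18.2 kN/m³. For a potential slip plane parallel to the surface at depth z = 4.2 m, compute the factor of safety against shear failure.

For an infinite slope with a slip plane parallel to the surface (no pore pressure): FS = [c + γz cos²β tanφ] / [γz sinβ cosβ].
γz = 18.2·4.2 = 76.44 kN/m²
Numerator = 13.9 + 76.44·cos²31.1°·tan30.4° = 13.9 + 76.44·0.7332·0.5867 = 46.782 kPa
Denominator = 76.44·sin31.1°·cos31.1° = 76.44·0.5165·0.8563 = 33.809 kPa
FS = 46.782 / 33.809 = 1.384

FS = 1.38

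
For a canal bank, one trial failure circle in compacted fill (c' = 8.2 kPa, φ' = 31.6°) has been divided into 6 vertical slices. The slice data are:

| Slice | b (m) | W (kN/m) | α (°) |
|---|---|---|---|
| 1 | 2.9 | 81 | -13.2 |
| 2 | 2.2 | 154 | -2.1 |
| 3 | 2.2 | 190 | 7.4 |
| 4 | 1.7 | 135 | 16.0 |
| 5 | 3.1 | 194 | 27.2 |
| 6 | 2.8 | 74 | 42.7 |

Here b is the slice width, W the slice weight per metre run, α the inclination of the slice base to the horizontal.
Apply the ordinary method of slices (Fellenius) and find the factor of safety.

Ordinary method of slices: FS = Σ[c'·Δl_i + (W_i cosα_i)·tanφ'] / Σ W_i sinα_i, with Δl_i = b_i / cosα_i.
Slice 1: Δl = 2.9/cos(-13.2°) = 2.979 m; N'_1 = 81·cos(-13.2°) = 78.9; c'Δl = 24.43; W sinα = -18.5
Slice 2: Δl = 2.2/cos(-2.1°) = 2.201 m; N'_2 = 154·cos(-2.1°) = 153.9; c'Δl = 18.05; W sinα = -5.6
Slice 3: Δl = 2.2/cos7.4° = 2.218 m; N'_3 = 190·cos7.4° = 188.4; c'Δl = 18.19; W sinα = 24.5
Slice 4: Δl = 1.7/cos16.0° = 1.769 m; N'_4 = 135·cos16.0° = 129.8; c'Δl = 14.50; W sinα = 37.2
Slice 5: Δl = 3.1/cos27.2° = 3.485 m; N'_5 = 194·cos27.2° = 172.5; c'Δl = 28.58; W sinα = 88.7
Slice 6: Δl = 2.8/cos42.7° = 3.810 m; N'_6 = 74·cos42.7° = 54.4; c'Δl = 31.24; W sinα = 50.2
Σc'Δl = 135.0 kN/m; ΣN' = 777.9 kN/m; ΣW sinα = 176.4 kN/m
Resisting = 135.0 + 777.9·tan31.6° = 135.0 + 478.6 = 613.5 kN/m
FS = 613.5 / 176.4 = 3.478

FS = 3.48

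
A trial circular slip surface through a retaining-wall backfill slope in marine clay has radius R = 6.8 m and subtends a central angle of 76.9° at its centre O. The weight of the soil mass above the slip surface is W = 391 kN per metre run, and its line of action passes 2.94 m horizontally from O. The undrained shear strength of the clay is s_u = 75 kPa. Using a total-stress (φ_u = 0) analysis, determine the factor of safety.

FS = 4.05

Taking moments about the centre O, the resisting moment is provided by the undrained shear strength acting along the arc:
Arc length L_a = R·θ = 6.8·(76.9°·π/180) = 6.8·1.3422 = 9.13 m
M_R = s_u·L_a·R = 75·9.13·6.8 = 4654.6 kN·m/m
M_D = W·d = 391·2.94 = 1149.5 kN·m/m
FS = M_R / M_D = 4654.6 / 1149.5 = 4.049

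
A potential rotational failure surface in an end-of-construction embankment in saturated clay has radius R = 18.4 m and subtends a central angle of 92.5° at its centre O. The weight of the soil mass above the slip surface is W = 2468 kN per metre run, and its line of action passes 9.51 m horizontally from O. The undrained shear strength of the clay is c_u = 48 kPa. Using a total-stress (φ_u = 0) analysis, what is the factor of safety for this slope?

Taking moments about the centre O, the resisting moment is provided by the undrained shear strength acting along the arc:
Arc length L_a = R·θ = 18.4·(92.5°·π/180) = 18.4·1.6144 = 29.71 m
M_R = c_u·L_a·R = 48·29.71·18.4 = 26235.9 kN·m/m
M_D = W·d = 2468·9.51 = 23470.7 kN·m/m
FS = M_R / M_D = 26235.9 / 23470.7 = 1.118

FS = 1.12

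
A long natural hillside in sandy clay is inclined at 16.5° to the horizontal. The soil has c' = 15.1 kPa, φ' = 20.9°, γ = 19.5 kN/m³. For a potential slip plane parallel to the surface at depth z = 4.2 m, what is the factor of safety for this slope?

For an infinite slope with a slip plane parallel to the surface (no pore pressure): FS = [c' + γz cos²β tanφ'] / [γz sinβ cosβ].
γz = 19.5·4.2 = 81.90 kN/m²
Numerator = 15.1 + 81.90·cos²16.5°·tan20.9° = 15.1 + 81.90·0.9193·0.3819 = 43.852 kPa
Denominator = 81.90·sin16.5°·cos16.5° = 81.90·0.2840·0.9588 = 22.303 kPa
FS = 43.852 / 22.303 = 1.966

FS = 1.97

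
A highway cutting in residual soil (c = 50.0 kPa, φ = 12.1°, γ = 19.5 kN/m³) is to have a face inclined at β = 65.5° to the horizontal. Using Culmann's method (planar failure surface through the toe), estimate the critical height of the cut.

H_c = 22.60 m

Culmann's analysis gives the critical failure plane at α_cr = (β + φ)/2 = (65.5 + 12.1)/2 = 38.8°, and the critical height
H_c = (4c/γ) · sinβ cosφ / [1 − cos(β − φ)]
    = (4·50.0/19.5) · sin65.5°·cos12.1° / [1 − cos(53.4°)]
    = 10.256 · 0.9100·0.9778 / [1 − 0.5962]
    = 10.256 · 0.8897 / 0.4038
    = 22.60 m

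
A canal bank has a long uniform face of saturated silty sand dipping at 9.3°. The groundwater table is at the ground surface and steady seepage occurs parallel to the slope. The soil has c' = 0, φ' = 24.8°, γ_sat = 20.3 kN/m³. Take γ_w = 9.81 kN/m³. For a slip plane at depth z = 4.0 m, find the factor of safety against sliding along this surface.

FS = 1.46

With seepage parallel to the slope and the water table at the surface, the effective normal stress on the slip plane uses the buoyant unit weight γ' = γ_sat − γ_w while the driving shear stress uses γ_sat:
FS = [c' + γ' z cos²β tanφ'] / [γ_sat z sinβ cosβ]
(For c' = 0 this reduces to FS = (γ'/γ_sat)·tanφ'/tanβ.)
γ' = 20.3 − 9.81 = 10.49 kN/m³
Numerator = 0.0 + 10.49·4.0·cos²9.3°·tan24.8° = 0.0 + 10.49·4.0·0.9739·0.4621 = 18.882 kPa
Denominator = 20.3·4.0·sin9.3°·cos9.3° = 20.3·4.0·0.1616·0.9869 = 12.950 kPa
FS = 18.882 / 12.950 = 1.458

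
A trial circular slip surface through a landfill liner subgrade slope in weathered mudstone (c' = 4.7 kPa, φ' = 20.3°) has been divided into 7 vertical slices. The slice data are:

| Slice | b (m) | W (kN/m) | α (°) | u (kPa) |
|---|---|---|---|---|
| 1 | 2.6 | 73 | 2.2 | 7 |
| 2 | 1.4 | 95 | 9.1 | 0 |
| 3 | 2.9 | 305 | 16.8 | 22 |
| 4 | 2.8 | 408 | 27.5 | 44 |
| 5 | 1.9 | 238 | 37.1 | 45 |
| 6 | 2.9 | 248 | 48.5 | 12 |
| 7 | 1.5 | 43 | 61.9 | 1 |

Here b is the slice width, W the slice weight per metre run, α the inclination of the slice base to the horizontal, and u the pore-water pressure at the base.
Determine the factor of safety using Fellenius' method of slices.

Ordinary method of slices: FS = Σ[c'·Δl_i + (W_i cosα_i − u_i·Δl_i)·tanφ'] / Σ W_i sinα_i, with Δl_i = b_i / cosα_i.
Slice 1: Δl = 2.6/cos2.2° = 2.602 m; N'_1 = 73·cos2.2° − 7·2.602 = 54.7; c'Δl = 12.23; W sinα = 2.8
Slice 2: Δl = 1.4/cos9.1° = 1.418 m; N'_2 = 95·cos9.1° − 0·1.418 = 93.8; c'Δl = 6.66; W sinα = 15.0
Slice 3: Δl = 2.9/cos16.8° = 3.029 m; N'_3 = 305·cos16.8° − 22·3.029 = 225.3; c'Δl = 14.24; W sinα = 88.2
Slice 4: Δl = 2.8/cos27.5° = 3.157 m; N'_4 = 408·cos27.5° − 44·3.157 = 223.0; c'Δl = 14.84; W sinα = 188.4
Slice 5: Δl = 1.9/cos37.1° = 2.382 m; N'_5 = 238·cos37.1° − 45·2.382 = 82.6; c'Δl = 11.20; W sinα = 143.6
Slice 6: Δl = 2.9/cos48.5° = 4.377 m; N'_6 = 248·cos48.5° − 12·4.377 = 111.8; c'Δl = 20.57; W sinα = 185.7
Slice 7: Δl = 1.5/cos61.9° = 3.185 m; N'_7 = 43·cos61.9° − 1·3.185 = 17.1; c'Δl = 14.97; W sinα = 37.9
Σc'Δl = 94.7 kN/m; ΣN' = 808.4 kN/m; ΣW sinα = 661.6 kN/m
Resisting = 94.7 + 808.4·tan20.3° = 94.7 + 299.0 = 393.7 kN/m
FS = 393.7 / 661.6 = 0.595

FS = 0.60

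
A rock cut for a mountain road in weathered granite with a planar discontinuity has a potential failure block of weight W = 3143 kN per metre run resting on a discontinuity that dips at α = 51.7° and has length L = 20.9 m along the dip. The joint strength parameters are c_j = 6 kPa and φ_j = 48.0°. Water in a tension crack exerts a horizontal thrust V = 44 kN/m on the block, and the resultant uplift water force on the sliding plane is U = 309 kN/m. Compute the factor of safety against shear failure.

FS = 0.76

Resolving the block weight along and normal to the plane and applying the Mohr–Coulomb strength on the joint:
N' = W cosα − U − V sinα = 3143·cos51.7° − 309 − 44·sin51.7° = 1604.4 kN/m
Driving force T = W sinα + V cosα = 3143·sin51.7° + 44·cos51.7° = 2493.8 kN/m
Resisting force R = c_j·L + N'·tanφ_j = 6·20.9 + 1604.4·tan48.0° = 125.4 + 1781.9 = 1907.3 kN/m
FS = R / T = 1907.3 / 2493.8 = 0.765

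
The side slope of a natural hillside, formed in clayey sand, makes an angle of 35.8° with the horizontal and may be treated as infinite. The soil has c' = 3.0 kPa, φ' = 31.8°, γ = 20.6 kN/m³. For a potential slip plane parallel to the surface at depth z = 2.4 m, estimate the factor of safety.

FS = 0.99

For an infinite slope with a slip plane parallel to the surface (no pore pressure): FS = [c' + γz cos²β tanφ'] / [γz sinβ cosβ].
γz = 20.6·2.4 = 49.44 kN/m²
Numerator = 3.0 + 49.44·cos²35.8°·tan31.8° = 3.0 + 49.44·0.6578·0.6200 = 23.165 kPa
Denominator = 49.44·sin35.8°·cos35.8° = 49.44·0.5850·0.8111 = 23.456 kPa
FS = 23.165 / 23.456 = 0.988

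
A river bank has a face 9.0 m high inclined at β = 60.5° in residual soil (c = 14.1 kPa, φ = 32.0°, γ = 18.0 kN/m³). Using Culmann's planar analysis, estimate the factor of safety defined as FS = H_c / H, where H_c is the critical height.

FS = 2.12

H_c = (4c/γ) · sinβ cosφ / [1 − cos(β − φ)]
    = (4·14.1/18.0) · sin60.5°·cos32.0° / [1 − cos28.5°]
    = 3.133 · 0.7381 / 0.1212 = 19.08 m
FS = H_c / H = 19.08 / 9.0 = 2.121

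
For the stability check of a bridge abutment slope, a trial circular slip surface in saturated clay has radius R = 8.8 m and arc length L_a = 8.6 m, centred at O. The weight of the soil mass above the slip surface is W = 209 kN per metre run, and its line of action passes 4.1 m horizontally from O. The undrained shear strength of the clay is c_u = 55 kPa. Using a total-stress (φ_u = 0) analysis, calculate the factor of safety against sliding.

Taking moments about the centre O, the resisting moment is provided by the undrained shear strength acting along the arc:
M_R = c_u·L_a·R = 55·8.60·8.8 = 4162.4 kN·m/m
M_D = W·d = 209·4.1 = 856.9 kN·m/m
FS = M_R / M_D = 4162.4 / 856.9 = 4.858

FS = 4.86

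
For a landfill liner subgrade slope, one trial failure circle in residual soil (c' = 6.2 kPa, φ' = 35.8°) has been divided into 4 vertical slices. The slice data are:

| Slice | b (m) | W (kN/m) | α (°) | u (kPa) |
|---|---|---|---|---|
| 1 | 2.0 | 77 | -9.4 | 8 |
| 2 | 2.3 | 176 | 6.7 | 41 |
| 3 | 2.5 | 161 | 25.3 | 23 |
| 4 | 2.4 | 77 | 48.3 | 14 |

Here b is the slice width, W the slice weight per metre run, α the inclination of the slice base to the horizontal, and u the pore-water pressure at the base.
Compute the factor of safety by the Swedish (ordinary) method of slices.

Ordinary method of slices: FS = Σ[c'·Δl_i + (W_i cosα_i − u_i·Δl_i)·tanφ'] / Σ W_i sinα_i, with Δl_i = b_i / cosα_i.
Slice 1: Δl = 2.0/cos(-9.4°) = 2.027 m; N'_1 = 77·cos(-9.4°) − 8·2.027 = 59.7; c'Δl = 12.57; W sinα = -12.6
Slice 2: Δl = 2.3/cos6.7° = 2.316 m; N'_2 = 176·cos6.7° − 41·2.316 = 79.8; c'Δl = 14.36; W sinα = 20.5
Slice 3: Δl = 2.5/cos25.3° = 2.765 m; N'_3 = 161·cos25.3° − 23·2.765 = 82.0; c'Δl = 17.14; W sinα = 68.8
Slice 4: Δl = 2.4/cos48.3° = 3.608 m; N'_4 = 77·cos48.3° − 14·3.608 = 0.7; c'Δl = 22.37; W sinα = 57.5
Σc'Δl = 66.4 kN/m; ΣN' = 222.3 kN/m; ΣW sinα = 134.3 kN/m
Resisting = 66.4 + 222.3·tan35.8° = 66.4 + 160.3 = 226.7 kN/m
FS = 226.7 / 134.3 = 1.689

FS = 1.69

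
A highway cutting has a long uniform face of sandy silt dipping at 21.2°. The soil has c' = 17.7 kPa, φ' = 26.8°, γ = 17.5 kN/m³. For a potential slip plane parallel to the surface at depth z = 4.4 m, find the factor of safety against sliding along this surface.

For an infinite slope with a slip plane parallel to the surface (no pore pressure): FS = [c' + γz cos²β tanφ'] / [γz sinβ cosβ].
γz = 17.5·4.4 = 77.00 kN/m²
Numerator = 17.7 + 77.00·cos²21.2°·tan26.8° = 17.7 + 77.00·0.8692·0.5051 = 51.509 kPa
Denominator = 77.00·sin21.2°·cos21.2° = 77.00·0.3616·0.9323 = 25.961 kPa
FS = 51.509 / 25.961 = 1.984

FS = 1.98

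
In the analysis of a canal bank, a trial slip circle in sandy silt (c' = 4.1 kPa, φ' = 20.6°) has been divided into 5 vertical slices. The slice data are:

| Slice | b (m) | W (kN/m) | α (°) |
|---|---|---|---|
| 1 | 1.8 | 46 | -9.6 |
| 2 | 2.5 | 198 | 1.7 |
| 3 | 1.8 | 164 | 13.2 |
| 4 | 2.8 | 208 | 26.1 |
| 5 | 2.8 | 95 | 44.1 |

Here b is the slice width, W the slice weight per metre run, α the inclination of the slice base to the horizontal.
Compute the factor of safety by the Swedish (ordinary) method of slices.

FS = 1.56

Ordinary method of slices: FS = Σ[c'·Δl_i + (W_i cosα_i)·tanφ'] / Σ W_i sinα_i, with Δl_i = b_i / cosα_i.
Slice 1: Δl = 1.8/cos(-9.6°) = 1.826 m; N'_1 = 46·cos(-9.6°) = 45.4; c'Δl = 7.48; W sinα = -7.7
Slice 2: Δl = 2.5/cos1.7° = 2.501 m; N'_2 = 198·cos1.7° = 197.9; c'Δl = 10.25; W sinα = 5.9
Slice 3: Δl = 1.8/cos13.2° = 1.849 m; N'_3 = 164·cos13.2° = 159.7; c'Δl = 7.58; W sinα = 37.4
Slice 4: Δl = 2.8/cos26.1° = 3.118 m; N'_4 = 208·cos26.1° = 186.8; c'Δl = 12.78; W sinα = 91.5
Slice 5: Δl = 2.8/cos44.1° = 3.899 m; N'_5 = 95·cos44.1° = 68.2; c'Δl = 15.99; W sinα = 66.1
Σc'Δl = 54.1 kN/m; ΣN' = 657.9 kN/m; ΣW sinα = 193.3 kN/m
Resisting = 54.1 + 657.9·tan20.6° = 54.1 + 247.3 = 301.4 kN/m
FS = 301.4 / 193.3 = 1.559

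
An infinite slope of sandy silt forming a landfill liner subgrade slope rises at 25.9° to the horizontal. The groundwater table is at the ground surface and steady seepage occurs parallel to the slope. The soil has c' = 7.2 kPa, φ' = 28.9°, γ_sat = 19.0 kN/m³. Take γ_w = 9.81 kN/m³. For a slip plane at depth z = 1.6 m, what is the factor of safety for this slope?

With seepage parallel to the slope and the water table at the surface, the effective normal stress on the slip plane uses the buoyant unit weight γ' = γ_sat − γ_w while the driving shear stress uses γ_sat:
FS = [c' + γ' z cos²β tanφ'] / [γ_sat z sinβ cosβ]
γ' = 19.0 − 9.81 = 9.19 kN/m³
Numerator = 7.2 + 9.19·1.6·cos²25.9°·tan28.9° = 7.2 + 9.19·1.6·0.8092·0.5520 = 13.768 kPa
Denominator = 19.0·1.6·sin25.9°·cos25.9° = 19.0·1.6·0.4368·0.8996 = 11.945 kPa
FS = 13.768 / 11.945 = 1.153

FS = 1.15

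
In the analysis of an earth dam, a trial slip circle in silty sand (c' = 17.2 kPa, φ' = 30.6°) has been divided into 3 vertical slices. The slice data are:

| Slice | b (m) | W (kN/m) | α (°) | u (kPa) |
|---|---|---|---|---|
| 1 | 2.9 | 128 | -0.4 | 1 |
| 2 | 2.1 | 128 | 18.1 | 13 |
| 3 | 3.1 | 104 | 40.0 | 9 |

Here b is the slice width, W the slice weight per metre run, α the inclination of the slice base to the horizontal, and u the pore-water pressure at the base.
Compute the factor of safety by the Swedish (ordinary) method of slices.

Ordinary method of slices: FS = Σ[c'·Δl_i + (W_i cosα_i − u_i·Δl_i)·tanφ'] / Σ W_i sinα_i, with Δl_i = b_i / cosα_i.
Slice 1: Δl = 2.9/cos(-0.4°) = 2.900 m; N'_1 = 128·cos(-0.4°) − 1·2.900 = 125.1; c'Δl = 49.88; W sinα = -0.9
Slice 2: Δl = 2.1/cos18.1° = 2.209 m; N'_2 = 128·cos18.1° − 13·2.209 = 92.9; c'Δl = 38.00; W sinα = 39.8
Slice 3: Δl = 3.1/cos40.0° = 4.047 m; N'_3 = 104·cos40.0° − 9·4.047 = 43.2; c'Δl = 69.60; W sinα = 66.8
Σc'Δl = 157.5 kN/m; ΣN' = 261.3 kN/m; ΣW sinα = 105.7 kN/m
Resisting = 157.5 + 261.3·tan30.6° = 157.5 + 154.5 = 312.0 kN/m
FS = 312.0 / 105.7 = 2.951

FS = 2.95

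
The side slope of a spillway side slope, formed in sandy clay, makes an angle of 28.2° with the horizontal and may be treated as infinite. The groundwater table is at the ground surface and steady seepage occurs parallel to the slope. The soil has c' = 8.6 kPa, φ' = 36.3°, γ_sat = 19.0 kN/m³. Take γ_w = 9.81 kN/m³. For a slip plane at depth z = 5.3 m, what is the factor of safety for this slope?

FS = 0.87

With seepage parallel to the slope and the water table at the surface, the effective normal stress on the slip plane uses the buoyant unit weight γ' = γ_sat − γ_w while the driving shear stress uses γ_sat:
FS = [c' + γ' z cos²β tanφ'] / [γ_sat z sinβ cosβ]
γ' = 19.0 − 9.81 = 9.19 kN/m³
Numerator = 8.6 + 9.19·5.3·cos²28.2°·tan36.3° = 8.6 + 9.19·5.3·0.7767·0.7346 = 36.389 kPa
Denominator = 19.0·5.3·sin28.2°·cos28.2° = 19.0·5.3·0.4726·0.8813 = 41.938 kPa
FS = 36.389 / 41.938 = 0.868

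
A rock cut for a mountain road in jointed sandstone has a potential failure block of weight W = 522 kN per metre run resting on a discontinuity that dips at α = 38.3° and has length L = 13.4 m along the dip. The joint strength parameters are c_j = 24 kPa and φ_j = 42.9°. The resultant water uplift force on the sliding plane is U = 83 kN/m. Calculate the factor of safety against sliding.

Resolving the block weight along and normal to the plane and applying the Mohr–Coulomb strength on the joint:
N' = W cosα − U = 522·cos38.3° − 83 = 326.7 kN/m
Driving force T = W sinα = 522·sin38.3° = 323.5 kN/m
Resisting force R = c_j·L + N'·tanφ_j = 24·13.4 + 326.7·tan42.9° = 321.6 + 303.5 = 625.1 kN/m
FS = R / T = 625.1 / 323.5 = 1.932

FS = 1.93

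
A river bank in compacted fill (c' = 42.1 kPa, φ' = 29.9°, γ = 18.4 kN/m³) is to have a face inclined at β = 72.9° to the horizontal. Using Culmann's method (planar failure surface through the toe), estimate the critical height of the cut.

H_c = 28.23 m

Culmann's analysis gives the critical failure plane at α_cr = (β + φ')/2 = (72.9 + 29.9)/2 = 51.4°, and the critical height
H_c = (4c'/γ) · sinβ cosφ' / [1 − cos(β − φ')]
    = (4·42.1/18.4) · sin72.9°·cos29.9° / [1 − cos(43.0°)]
    = 9.152 · 0.9558·0.8669 / [1 − 0.7314]
    = 9.152 · 0.8286 / 0.2686
    = 28.23 m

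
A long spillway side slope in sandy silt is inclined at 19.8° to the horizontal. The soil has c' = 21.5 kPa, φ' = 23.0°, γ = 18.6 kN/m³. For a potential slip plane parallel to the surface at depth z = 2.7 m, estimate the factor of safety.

For an infinite slope with a slip plane parallel to the surface (no pore pressure): FS = [c' + γz cos²β tanφ'] / [γz sinβ cosβ].
γz = 18.6·2.7 = 50.22 kN/m²
Numerator = 21.5 + 50.22·cos²19.8°·tan23.0° = 21.5 + 50.22·0.8853·0.4245 = 40.371 kPa
Denominator = 50.22·sin19.8°·cos19.8° = 50.22·0.3387·0.9409 = 16.006 kPa
FS = 40.371 / 16.006 = 2.522

FS = 2.52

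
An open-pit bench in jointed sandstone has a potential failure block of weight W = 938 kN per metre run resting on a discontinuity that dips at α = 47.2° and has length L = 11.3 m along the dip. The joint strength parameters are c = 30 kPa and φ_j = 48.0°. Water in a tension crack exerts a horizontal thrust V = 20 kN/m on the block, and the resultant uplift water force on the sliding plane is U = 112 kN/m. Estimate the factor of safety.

FS = 1.29

Resolving the block weight along and normal to the plane and applying the Mohr–Coulomb strength on the joint:
N' = W cosα − U − V sinα = 938·cos47.2° − 112 − 20·sin47.2° = 510.6 kN/m
Driving force T = W sinα + V cosα = 938·sin47.2° + 20·cos47.2° = 701.8 kN/m
Resisting force R = c·L + N'·tanφ_j = 30·11.3 + 510.6·tan48.0° = 339.0 + 567.1 = 906.1 kN/m
FS = R / T = 906.1 / 701.8 = 1.291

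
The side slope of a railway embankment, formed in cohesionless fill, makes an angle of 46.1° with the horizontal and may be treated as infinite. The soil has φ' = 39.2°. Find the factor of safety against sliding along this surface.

FS = 0.78

For a dry cohesionless infinite slope the factor of safety is FS = tanφ' / tanβ.
FS = tan39.2° / tan46.1° = 0.8156 / 1.0392 = 0.785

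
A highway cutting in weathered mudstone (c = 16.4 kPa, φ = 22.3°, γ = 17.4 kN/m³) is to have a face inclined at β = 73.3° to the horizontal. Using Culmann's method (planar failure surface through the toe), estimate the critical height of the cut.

H_c = 9.01 m

Culmann's analysis gives the critical failure plane at α_cr = (β + φ)/2 = (73.3 + 22.3)/2 = 47.8°, and the critical height
H_c = (4c/γ) · sinβ cosφ / [1 − cos(β − φ)]
    = (4·16.4/17.4) · sin73.3°·cos22.3° / [1 − cos(51.0°)]
    = 3.770 · 0.9578·0.9252 / [1 − 0.6293]
    = 3.770 · 0.8862 / 0.3707
    = 9.01 m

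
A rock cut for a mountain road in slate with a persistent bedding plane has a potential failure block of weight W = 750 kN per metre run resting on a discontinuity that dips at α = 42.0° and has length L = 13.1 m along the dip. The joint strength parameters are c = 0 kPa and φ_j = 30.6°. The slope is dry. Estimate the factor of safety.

Resolving the block weight along and normal to the plane and applying the Mohr–Coulomb strength on the joint:
N' = W cosα = 750·cos42.0° = 557.4 kN/m
Driving force T = W sinα = 750·sin42.0° = 501.8 kN/m
Resisting force R = c·L + N'·tanφ_j = 0·13.1 + 557.4·tan30.6° = 0.0 + 329.6 = 329.6 kN/m
FS = R / T = 329.6 / 501.8 = 0.657

FS = 0.66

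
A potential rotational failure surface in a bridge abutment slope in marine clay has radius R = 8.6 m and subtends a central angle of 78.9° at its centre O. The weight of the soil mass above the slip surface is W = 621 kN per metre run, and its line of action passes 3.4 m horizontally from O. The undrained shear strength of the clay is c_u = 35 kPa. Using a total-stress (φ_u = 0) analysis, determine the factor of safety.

FS = 1.69

Taking moments about the centre O, the resisting moment is provided by the undrained shear strength acting along the arc:
Arc length L_a = R·θ = 8.6·(78.9°·π/180) = 8.6·1.3771 = 11.84 m
M_R = c_u·L_a·R = 35·11.84·8.6 = 3564.7 kN·m/m
M_D = W·d = 621·3.4 = 2111.4 kN·m/m
FS = M_R / M_D = 3564.7 / 2111.4 = 1.688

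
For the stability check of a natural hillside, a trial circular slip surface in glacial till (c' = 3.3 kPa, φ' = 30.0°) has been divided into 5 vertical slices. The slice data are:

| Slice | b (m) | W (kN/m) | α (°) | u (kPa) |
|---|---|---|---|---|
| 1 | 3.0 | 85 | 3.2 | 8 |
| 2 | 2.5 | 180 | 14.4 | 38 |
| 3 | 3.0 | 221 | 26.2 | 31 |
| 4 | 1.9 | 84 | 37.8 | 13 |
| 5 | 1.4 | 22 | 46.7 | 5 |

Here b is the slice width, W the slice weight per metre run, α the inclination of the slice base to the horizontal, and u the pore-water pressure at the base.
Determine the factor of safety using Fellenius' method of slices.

FS = 0.94

Ordinary method of slices: FS = Σ[c'·Δl_i + (W_i cosα_i − u_i·Δl_i)·tanφ'] / Σ W_i sinα_i, with Δl_i = b_i / cosα_i.
Slice 1: Δl = 3.0/cos3.2° = 3.005 m; N'_1 = 85·cos3.2° − 8·3.005 = 60.8; c'Δl = 9.92; W sinα = 4.7
Slice 2: Δl = 2.5/cos14.4° = 2.581 m; N'_2 = 180·cos14.4° − 38·2.581 = 76.3; c'Δl = 8.52; W sinα = 44.8
Slice 3: Δl = 3.0/cos26.2° = 3.344 m; N'_3 = 221·cos26.2° − 31·3.344 = 94.6; c'Δl = 11.03; W sinα = 97.6
Slice 4: Δl = 1.9/cos37.8° = 2.405 m; N'_4 = 84·cos37.8° − 13·2.405 = 35.1; c'Δl = 7.94; W sinα = 51.5
Slice 5: Δl = 1.4/cos46.7° = 2.041 m; N'_5 = 22·cos46.7° − 5·2.041 = 4.9; c'Δl = 6.74; W sinα = 16.0
Σc'Δl = 44.1 kN/m; ΣN' = 271.7 kN/m; ΣW sinα = 214.6 kN/m
Resisting = 44.1 + 271.7·tan30.0° = 44.1 + 156.9 = 201.0 kN/m
FS = 201.0 / 214.6 = 0.937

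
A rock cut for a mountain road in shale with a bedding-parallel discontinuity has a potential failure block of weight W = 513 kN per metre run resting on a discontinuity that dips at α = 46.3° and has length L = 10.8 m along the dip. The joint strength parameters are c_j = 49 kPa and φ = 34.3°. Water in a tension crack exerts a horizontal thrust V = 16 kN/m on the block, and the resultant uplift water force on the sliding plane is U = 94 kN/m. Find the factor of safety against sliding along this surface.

Resolving the block weight along and normal to the plane and applying the Mohr–Coulomb strength on the joint:
N' = W cosα − U − V sinα = 513·cos46.3° − 94 − 16·sin46.3° = 248.9 kN/m
Driving force T = W sinα + V cosα = 513·sin46.3° + 16·cos46.3° = 381.9 kN/m
Resisting force R = c_j·L + N'·tanφ = 49·10.8 + 248.9·tan34.3° = 529.2 + 169.8 = 699.0 kN/m
FS = R / T = 699.0 / 381.9 = 1.830

FS = 1.83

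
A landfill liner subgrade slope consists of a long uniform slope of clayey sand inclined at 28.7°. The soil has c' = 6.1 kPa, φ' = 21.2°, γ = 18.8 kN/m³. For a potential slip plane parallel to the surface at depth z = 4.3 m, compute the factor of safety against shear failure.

For an infinite slope with a slip plane parallel to the surface (no pore pressure): FS = [c' + γz cos²β tanφ'] / [γz sinβ cosβ].
γz = 18.8·4.3 = 80.84 kN/m²
Numerator = 6.1 + 80.84·cos²28.7°·tan21.2° = 6.1 + 80.84·0.7694·0.3879 = 30.225 kPa
Denominator = 80.84·sin28.7°·cos28.7° = 80.84·0.4802·0.8771 = 34.052 kPa
FS = 30.225 / 34.052 = 0.888

FS = 0.89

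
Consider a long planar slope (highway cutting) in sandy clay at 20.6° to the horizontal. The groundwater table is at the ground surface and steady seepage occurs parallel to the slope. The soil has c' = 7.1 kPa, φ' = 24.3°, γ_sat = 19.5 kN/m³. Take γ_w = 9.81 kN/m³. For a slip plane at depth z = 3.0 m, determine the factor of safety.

With seepage parallel to the slope and the water table at the surface, the effective normal stress on the slip plane uses the buoyant unit weight γ' = γ_sat − γ_w while the driving shear stress uses γ_sat:
FS = [c' + γ' z cos²β tanφ'] / [γ_sat z sinβ cosβ]
γ' = 19.5 − 9.81 = 9.69 kN/m³
Numerator = 7.1 + 9.69·3.0·cos²20.6°·tan24.3° = 7.1 + 9.69·3.0·0.8762·0.4515 = 18.601 kPa
Denominator = 19.5·3.0·sin20.6°·cos20.6° = 19.5·3.0·0.3518·0.9361 = 19.267 kPa
FS = 18.601 / 19.267 = 0.965

FS = 0.97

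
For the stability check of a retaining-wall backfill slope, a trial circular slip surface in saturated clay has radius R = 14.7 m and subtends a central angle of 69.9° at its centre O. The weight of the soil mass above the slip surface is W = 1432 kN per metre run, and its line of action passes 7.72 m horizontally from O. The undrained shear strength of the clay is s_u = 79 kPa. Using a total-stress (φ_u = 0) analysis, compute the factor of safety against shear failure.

Taking moments about the centre O, the resisting moment is provided by the undrained shear strength acting along the arc:
Arc length L_a = R·θ = 14.7·(69.9°·π/180) = 14.7·1.2200 = 17.93 m
M_R = s_u·L_a·R = 79·17.93·14.7 = 20826.5 kN·m/m
M_D = W·d = 1432·7.72 = 11055.0 kN·m/m
FS = M_R / M_D = 20826.5 / 11055.0 = 1.884

FS = 1.88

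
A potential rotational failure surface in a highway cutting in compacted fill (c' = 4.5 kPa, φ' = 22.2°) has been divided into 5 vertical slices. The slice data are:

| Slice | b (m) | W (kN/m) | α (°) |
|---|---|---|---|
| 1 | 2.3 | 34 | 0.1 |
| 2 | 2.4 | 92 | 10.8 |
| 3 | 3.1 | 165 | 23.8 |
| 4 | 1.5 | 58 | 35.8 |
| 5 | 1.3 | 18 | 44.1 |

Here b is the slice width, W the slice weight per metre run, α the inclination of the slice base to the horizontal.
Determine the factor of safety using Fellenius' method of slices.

Ordinary method of slices: FS = Σ[c'·Δl_i + (W_i cosα_i)·tanφ'] / Σ W_i sinα_i, with Δl_i = b_i / cosα_i.
Slice 1: Δl = 2.3/cos0.1° = 2.300 m; N'_1 = 34·cos0.1° = 34.0; c'Δl = 10.35; W sinα = 0.1
Slice 2: Δl = 2.4/cos10.8° = 2.443 m; N'_2 = 92·cos10.8° = 90.4; c'Δl = 10.99; W sinα = 17.2
Slice 3: Δl = 3.1/cos23.8° = 3.388 m; N'_3 = 165·cos23.8° = 151.0; c'Δl = 15.25; W sinα = 66.6
Slice 4: Δl = 1.5/cos35.8° = 1.849 m; N'_4 = 58·cos35.8° = 47.0; c'Δl = 8.32; W sinα = 33.9
Slice 5: Δl = 1.3/cos44.1° = 1.810 m; N'_5 = 18·cos44.1° = 12.9; c'Δl = 8.15; W sinα = 12.5
Σc'Δl = 53.1 kN/m; ΣN' = 335.3 kN/m; ΣW sinα = 130.3 kN/m
Resisting = 53.1 + 335.3·tan22.2° = 53.1 + 136.8 = 189.9 kN/m
FS = 189.9 / 130.3 = 1.457

FS = 1.46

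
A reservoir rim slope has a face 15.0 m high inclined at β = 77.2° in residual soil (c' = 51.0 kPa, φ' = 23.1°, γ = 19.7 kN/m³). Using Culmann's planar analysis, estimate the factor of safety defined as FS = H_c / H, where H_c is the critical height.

H_c = (4c'/γ) · sinβ cosφ' / [1 − cos(β − φ')]
    = (4·51.0/19.7) · sin77.2°·cos23.1° / [1 − cos54.1°]
    = 10.355 · 0.8970 / 0.4136 = 22.46 m
FS = H_c / H = 22.46 / 15.0 = 1.497

FS = 1.50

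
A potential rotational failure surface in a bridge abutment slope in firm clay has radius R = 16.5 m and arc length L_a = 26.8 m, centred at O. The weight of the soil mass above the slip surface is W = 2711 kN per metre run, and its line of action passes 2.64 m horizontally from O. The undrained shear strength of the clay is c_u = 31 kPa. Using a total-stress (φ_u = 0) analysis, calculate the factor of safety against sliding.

Taking moments about the centre O, the resisting moment is provided by the undrained shear strength acting along the arc:
M_R = c_u·L_a·R = 31·26.80·16.5 = 13708.2 kN·m/m
M_D = W·d = 2711·2.64 = 7157.0 kN·m/m
FS = M_R / M_D = 13708.2 / 7157.0 = 1.915

FS = 1.92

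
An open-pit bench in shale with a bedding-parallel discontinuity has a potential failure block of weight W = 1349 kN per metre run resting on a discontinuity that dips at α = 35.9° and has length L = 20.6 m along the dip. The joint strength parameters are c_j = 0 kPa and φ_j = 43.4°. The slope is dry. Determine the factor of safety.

FS = 1.31

Resolving the block weight along and normal to the plane and applying the Mohr–Coulomb strength on the joint:
N' = W cosα = 1349·cos35.9° = 1092.7 kN/m
Driving force T = W sinα = 1349·sin35.9° = 791.0 kN/m
Resisting force R = c_j·L + N'·tanφ_j = 0·20.6 + 1092.7·tan43.4° = 0.0 + 1033.4 = 1033.4 kN/m
FS = R / T = 1033.4 / 791.0 = 1.306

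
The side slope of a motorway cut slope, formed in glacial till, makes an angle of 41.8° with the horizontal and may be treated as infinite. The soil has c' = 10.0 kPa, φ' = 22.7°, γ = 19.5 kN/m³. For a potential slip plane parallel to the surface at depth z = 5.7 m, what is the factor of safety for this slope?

For an infinite slope with a slip plane parallel to the surface (no pore pressure): FS = [c' + γz cos²β tanφ'] / [γz sinβ cosβ].
γz = 19.5·5.7 = 111.15 kN/m²
Numerator = 10.0 + 111.15·cos²41.8°·tan22.7° = 10.0 + 111.15·0.5557·0.4183 = 35.839 kPa
Denominator = 111.15·sin41.8°·cos41.8° = 111.15·0.6665·0.7455 = 55.229 kPa
FS = 35.839 / 55.229 = 0.649

FS = 0.65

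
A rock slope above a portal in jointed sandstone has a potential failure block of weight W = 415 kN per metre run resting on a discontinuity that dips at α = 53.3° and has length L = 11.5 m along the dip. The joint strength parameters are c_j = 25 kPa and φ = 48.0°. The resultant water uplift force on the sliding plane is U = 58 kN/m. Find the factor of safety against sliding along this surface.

FS = 1.50

Resolving the block weight along and normal to the plane and applying the Mohr–Coulomb strength on the joint:
N' = W cosα − U = 415·cos53.3° − 58 = 190.0 kN/m
Driving force T = W sinα = 415·sin53.3° = 332.7 kN/m
Resisting force R = c_j·L + N'·tanφ = 25·11.5 + 190.0·tan48.0° = 287.5 + 211.0 = 498.5 kN/m
FS = R / T = 498.5 / 332.7 = 1.498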